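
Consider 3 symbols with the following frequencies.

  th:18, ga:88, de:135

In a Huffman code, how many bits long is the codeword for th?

Repeatedly merge the two smallest:
th(18) + ga(88) → 106
106 + de(135) → 241
th's leaf is at depth 2, giving a 2-bit codeword.

2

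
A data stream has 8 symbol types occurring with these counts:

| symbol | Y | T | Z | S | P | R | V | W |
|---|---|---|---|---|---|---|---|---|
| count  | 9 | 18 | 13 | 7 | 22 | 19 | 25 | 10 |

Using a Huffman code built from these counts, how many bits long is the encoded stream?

Build the Huffman tree bottom-up:
merge S(7) and Y(9): 16
merge W(10) and Z(13): 23
merge 16 and T(18): 34
merge R(19) and P(22): 41
merge 23 and V(25): 48
merge 34 and 41: 75
merge 48 and 75: 123
Each symbol's bit-cost is frequency × depth; summing gives 360 bits (equivalently 16 + 23 + 34 + 41 + 48 + 75 + 123).

360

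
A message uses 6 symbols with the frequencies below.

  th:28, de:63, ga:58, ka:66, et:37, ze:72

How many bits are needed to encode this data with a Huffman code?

Build the Huffman tree bottom-up:
th(28) + et(37) → 65
ga(58) + de(63) → 121
65 + ka(66) → 131
ze(72) + 121 → 193
131 + 193 → 324
Total encoded bits = sum of merged weights = 65 + 121 + 131 + 193 + 324 = 834.

834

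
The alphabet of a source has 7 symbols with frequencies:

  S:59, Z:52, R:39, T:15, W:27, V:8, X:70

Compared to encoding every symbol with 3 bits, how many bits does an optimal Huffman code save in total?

Fixed-length: 3 bits × 270 symbols = 810 bits.
Huffman merges:
combine V(8), T(15) → 23
combine 23, W(27) → 50
combine R(39), 50 → 89
combine Z(52), S(59) → 111
combine X(70), 89 → 159
combine 111, 159 → 270
Huffman total = 23 + 50 + 89 + 111 + 159 + 270 = 702 bits.
Saving = 810 − 702 = 108 bits.

108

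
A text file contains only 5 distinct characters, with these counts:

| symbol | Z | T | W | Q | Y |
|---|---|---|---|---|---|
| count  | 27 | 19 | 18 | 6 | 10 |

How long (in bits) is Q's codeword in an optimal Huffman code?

Repeatedly merge the two smallest:
combine Q(6), Y(10) → 16
combine 16, W(18) → 34
combine T(19), Z(27) → 46
combine 34, 46 → 80
The subtree containing Q is merged 3 times, so code length = 3.

3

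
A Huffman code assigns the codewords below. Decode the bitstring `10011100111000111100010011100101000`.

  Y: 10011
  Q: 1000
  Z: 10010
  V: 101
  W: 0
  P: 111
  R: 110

Read left to right; each codeword is recognised as soon as it completes (prefix code):
  10011→Y | 10011→Y | 1000→Q | 111→P | 1000→Q | 10011→Y | 10010→Z | 1000→Q
Decoded message: YYQPQYZQ

YYQPQYZQ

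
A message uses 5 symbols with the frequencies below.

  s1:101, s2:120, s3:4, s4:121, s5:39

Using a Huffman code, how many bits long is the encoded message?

Merge the two smallest weights repeatedly:
merge s3(4) and s5(39): 43
merge 43 and s1(101): 144
merge s2(120) and s4(121): 241
merge 144 and 241: 385
Each symbol's bit-cost is frequency × depth; summing gives 813 bits (equivalently 43 + 144 + 241 + 385).

813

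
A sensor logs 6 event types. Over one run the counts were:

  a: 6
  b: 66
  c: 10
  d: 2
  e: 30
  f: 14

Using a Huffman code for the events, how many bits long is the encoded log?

248

Greedily combine the two least-frequent nodes:
merge d(2) and a(6): 8
merge 8 and c(10): 18
merge f(14) and 18: 32
merge e(30) and 32: 62
merge 62 and b(66): 128
Total encoded bits = sum of merged weights = 8 + 18 + 32 + 62 + 128 = 248.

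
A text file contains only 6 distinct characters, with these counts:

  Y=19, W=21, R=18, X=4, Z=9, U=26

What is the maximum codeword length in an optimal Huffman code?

4

Merge the two lowest-weight nodes at each step:
X(4) + Z(9) → 13
13 + R(18) → 31
Y(19) + W(21) → 40
U(26) + 31 → 57
40 + 57 → 97
Maximum depth reached is 4.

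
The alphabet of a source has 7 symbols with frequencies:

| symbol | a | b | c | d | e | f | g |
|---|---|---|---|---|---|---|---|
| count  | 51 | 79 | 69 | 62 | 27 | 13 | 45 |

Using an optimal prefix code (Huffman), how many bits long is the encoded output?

Merge the two smallest weights repeatedly:
merge f(13) and e(27): 40
merge 40 and g(45): 85
merge a(51) and d(62): 113
merge c(69) and b(79): 148
merge 85 and 113: 198
merge 148 and 198: 346
The encoded length is the sum of every internal node's weight: 40 + 85 + 113 + 148 + 198 + 346 = 930 bits.

930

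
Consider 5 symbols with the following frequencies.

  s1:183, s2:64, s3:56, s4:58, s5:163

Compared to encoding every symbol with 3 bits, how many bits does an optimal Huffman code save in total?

415

Fixed-length: 3 bits × 524 symbols = 1572 bits.
Huffman merges:
combine s3(56), s4(58) → 114
combine s2(64), 114 → 178
combine s5(163), 178 → 341
combine s1(183), 341 → 524
Huffman total = 114 + 178 + 341 + 524 = 1157 bits.
Saving = 1572 − 1157 = 415 bits.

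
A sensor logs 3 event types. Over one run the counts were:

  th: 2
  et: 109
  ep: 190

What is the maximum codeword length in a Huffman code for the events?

2

Merge the two lowest-weight nodes at each step:
merge th(2) and et(109): 111
merge 111 and ep(190): 301
The rarest symbols sit at the bottom; the longest codeword is 2 bits.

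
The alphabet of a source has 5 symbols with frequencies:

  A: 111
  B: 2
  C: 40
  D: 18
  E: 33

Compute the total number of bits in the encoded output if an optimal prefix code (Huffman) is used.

370

Build the Huffman tree bottom-up:
merge B(2) and D(18): 20
merge 20 and E(33): 53
merge C(40) and 53: 93
merge 93 and A(111): 204
The encoded length is the sum of every internal node's weight: 20 + 53 + 93 + 204 = 370 bits.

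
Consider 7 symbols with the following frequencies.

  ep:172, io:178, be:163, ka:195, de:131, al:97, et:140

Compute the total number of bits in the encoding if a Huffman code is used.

Build the Huffman tree bottom-up:
combine al(97), de(131) → 228
combine et(140), be(163) → 303
combine ep(172), io(178) → 350
combine ka(195), 228 → 423
combine 303, 350 → 653
combine 423, 653 → 1076
Each symbol's bit-cost is frequency × depth; summing gives 3033 bits (equivalently 228 + 303 + 350 + 423 + 653 + 1076).

3033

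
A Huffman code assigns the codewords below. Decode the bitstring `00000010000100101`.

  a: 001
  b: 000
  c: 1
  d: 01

bbcbdad

Read left to right; each codeword is recognised as soon as it completes (prefix code):
  000→b | 000→b | 1→c | 000→b | 01→d | 001→a | 01→d
Decoded message: bbcbdad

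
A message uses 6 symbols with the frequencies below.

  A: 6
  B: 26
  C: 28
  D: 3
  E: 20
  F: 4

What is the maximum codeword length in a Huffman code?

Merge the two lowest-weight nodes at each step:
merge D(3) and F(4): 7
merge A(6) and 7: 13
merge 13 and E(20): 33
merge B(26) and C(28): 54
merge 33 and 54: 87
The first pair merged (D, F) ends up deepest, at depth 4.

4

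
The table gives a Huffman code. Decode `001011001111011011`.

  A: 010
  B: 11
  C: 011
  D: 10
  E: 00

EDBEBBCC

Read left to right; each codeword is recognised as soon as it completes (prefix code):
  00→E | 10→D | 11→B | 00→E | 11→B | 11→B | 011→C | 011→C
Decoded message: EDBEBBCC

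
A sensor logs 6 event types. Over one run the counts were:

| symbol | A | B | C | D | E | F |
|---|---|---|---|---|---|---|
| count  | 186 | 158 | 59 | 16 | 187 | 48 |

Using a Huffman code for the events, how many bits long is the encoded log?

Merge the two smallest weights repeatedly:
combine D(16), F(48) → 64
combine C(59), 64 → 123
combine 123, B(158) → 281
combine A(186), E(187) → 373
combine 281, 373 → 654
Total encoded bits = sum of merged weights = 64 + 123 + 281 + 373 + 654 = 1495.

1495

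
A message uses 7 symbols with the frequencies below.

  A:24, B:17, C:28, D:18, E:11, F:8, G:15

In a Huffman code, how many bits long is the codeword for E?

4

Repeatedly merge the two smallest:
merge F(8) and E(11): 19
merge G(15) and B(17): 32
merge D(18) and 19: 37
merge A(24) and C(28): 52
merge 32 and 37: 69
merge 52 and 69: 121
E sits 4 levels below the root, so its codeword is 4 bits.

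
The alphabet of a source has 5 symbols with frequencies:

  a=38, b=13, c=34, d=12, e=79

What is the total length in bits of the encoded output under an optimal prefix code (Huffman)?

357

Greedily combine the two least-frequent nodes:
merge d(12) and b(13): 25
merge 25 and c(34): 59
merge a(38) and 59: 97
merge e(79) and 97: 176
The encoded length is the sum of every internal node's weight: 25 + 59 + 97 + 176 = 357 bits.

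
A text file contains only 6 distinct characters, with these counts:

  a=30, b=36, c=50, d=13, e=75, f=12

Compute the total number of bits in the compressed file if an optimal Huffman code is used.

Greedily combine the two least-frequent nodes:
merge f(12) and d(13): 25
merge 25 and a(30): 55
merge b(36) and c(50): 86
merge 55 and e(75): 130
merge 86 and 130: 216
Each symbol's bit-cost is frequency × depth; summing gives 512 bits (equivalently 25 + 55 + 86 + 130 + 216).

512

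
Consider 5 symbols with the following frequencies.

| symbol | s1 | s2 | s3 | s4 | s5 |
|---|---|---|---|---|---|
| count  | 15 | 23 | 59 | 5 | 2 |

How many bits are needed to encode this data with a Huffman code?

Merge the two smallest weights repeatedly:
combine s5(2), s4(5) → 7
combine 7, s1(15) → 22
combine 22, s2(23) → 45
combine 45, s3(59) → 104
Total encoded bits = sum of merged weights = 7 + 22 + 45 + 104 = 178.

178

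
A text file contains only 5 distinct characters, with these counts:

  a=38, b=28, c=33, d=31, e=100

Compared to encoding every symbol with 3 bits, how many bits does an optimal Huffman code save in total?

Fixed-length: 3 bits × 230 symbols = 690 bits.
Huffman merges:
merge b(28) and d(31): 59
merge c(33) and a(38): 71
merge 59 and 71: 130
merge e(100) and 130: 230
Huffman total = 59 + 71 + 130 + 230 = 490 bits.
Saving = 690 − 490 = 200 bits.

200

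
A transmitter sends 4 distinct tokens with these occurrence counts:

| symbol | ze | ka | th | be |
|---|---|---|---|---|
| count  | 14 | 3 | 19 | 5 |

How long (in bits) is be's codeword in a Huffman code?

Build the tree from the bottom:
ka(3) + be(5) → 8
8 + ze(14) → 22
th(19) + 22 → 41
be sits 3 levels below the root, so its codeword is 3 bits.

3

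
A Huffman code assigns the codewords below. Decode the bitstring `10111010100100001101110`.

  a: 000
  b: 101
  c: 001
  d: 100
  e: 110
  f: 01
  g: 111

bebcafbe

Read left to right; each codeword is recognised as soon as it completes (prefix code):
  101→b | 110→e | 101→b | 001→c | 000→a | 01→f | 101→b | 110→e
Decoded message: bebcafbe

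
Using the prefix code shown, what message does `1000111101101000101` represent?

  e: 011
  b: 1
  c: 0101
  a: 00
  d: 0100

baebbedc

Read left to right; each codeword is recognised as soon as it completes (prefix code):
  1→b | 00→a | 011→e | 1→b | 1→b | 011→e | 0100→d | 0101→c
Decoded message: baebbedc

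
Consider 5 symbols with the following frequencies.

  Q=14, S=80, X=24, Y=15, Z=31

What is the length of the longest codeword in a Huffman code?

4

Merge the two lowest-weight nodes at each step:
merge Q(14) and Y(15): 29
merge X(24) and 29: 53
merge Z(31) and 53: 84
merge S(80) and 84: 164
The rarest symbols sit at the bottom; the longest codeword is 4 bits.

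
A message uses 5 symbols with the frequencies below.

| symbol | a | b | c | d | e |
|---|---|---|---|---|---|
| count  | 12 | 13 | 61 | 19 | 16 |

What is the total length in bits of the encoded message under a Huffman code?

Merge the two smallest weights repeatedly:
a(12) + b(13) → 25
e(16) + d(19) → 35
25 + 35 → 60
60 + c(61) → 121
The encoded length is the sum of every internal node's weight: 25 + 35 + 60 + 121 = 241 bits.

241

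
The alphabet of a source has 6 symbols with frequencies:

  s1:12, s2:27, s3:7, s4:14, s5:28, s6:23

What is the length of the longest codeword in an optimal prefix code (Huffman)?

4

Merge the two lowest-weight nodes at each step:
merge s3(7) and s1(12): 19
merge s4(14) and 19: 33
merge s6(23) and s2(27): 50
merge s5(28) and 33: 61
merge 50 and 61: 111
Maximum depth reached is 4.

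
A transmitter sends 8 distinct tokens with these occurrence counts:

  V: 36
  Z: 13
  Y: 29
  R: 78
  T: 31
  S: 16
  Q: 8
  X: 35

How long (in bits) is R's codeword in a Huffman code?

2

Build the tree from the bottom:
merge Q(8) and Z(13): 21
merge S(16) and 21: 37
merge Y(29) and T(31): 60
merge X(35) and V(36): 71
merge 37 and 60: 97
merge 71 and R(78): 149
merge 97 and 149: 246
The subtree containing R is merged 2 times, so code length = 2.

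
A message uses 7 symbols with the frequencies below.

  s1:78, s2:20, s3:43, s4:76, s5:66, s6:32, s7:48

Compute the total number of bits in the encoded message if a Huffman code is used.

987

Greedily combine the two least-frequent nodes:
combine s2(20), s6(32) → 52
combine s3(43), s7(48) → 91
combine 52, s5(66) → 118
combine s4(76), s1(78) → 154
combine 91, 118 → 209
combine 154, 209 → 363
Total encoded bits = sum of merged weights = 52 + 91 + 118 + 154 + 209 + 363 = 987.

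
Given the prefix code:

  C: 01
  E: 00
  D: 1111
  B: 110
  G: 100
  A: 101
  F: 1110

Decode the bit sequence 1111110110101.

Read left to right; each codeword is recognised as soon as it completes (prefix code):
  1111→D | 110→B | 110→B | 101→A
Decoded message: DBBA

DBBA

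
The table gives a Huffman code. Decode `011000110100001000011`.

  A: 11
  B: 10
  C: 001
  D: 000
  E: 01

Read left to right; each codeword is recognised as soon as it completes (prefix code):
  01→E | 10→B | 001→C | 10→B | 10→B | 000→D | 10→B | 000→D | 11→A
Decoded message: EBCBBDBDA

EBCBBDBDA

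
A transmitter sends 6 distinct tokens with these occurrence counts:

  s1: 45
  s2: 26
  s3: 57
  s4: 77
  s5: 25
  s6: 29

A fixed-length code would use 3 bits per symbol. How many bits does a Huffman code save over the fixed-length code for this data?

134

Fixed-length: 3 bits × 259 symbols = 777 bits.
Huffman merges:
merge s5(25) and s2(26): 51
merge s6(29) and s1(45): 74
merge 51 and s3(57): 108
merge 74 and s4(77): 151
merge 108 and 151: 259
Huffman total = 51 + 74 + 108 + 151 + 259 = 643 bits.
Saving = 777 − 643 = 134 bits.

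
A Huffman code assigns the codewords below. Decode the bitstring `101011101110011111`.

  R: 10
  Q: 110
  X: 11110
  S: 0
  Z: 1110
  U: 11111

Read left to right; each codeword is recognised as soon as it completes (prefix code):
  10→R | 10→R | 1110→Z | 1110→Z | 0→S | 11111→U
Decoded message: RRZZSU

RRZZSU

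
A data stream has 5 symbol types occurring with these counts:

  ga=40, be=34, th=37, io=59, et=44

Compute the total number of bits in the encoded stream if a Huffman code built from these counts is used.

499

Merge the two smallest weights repeatedly:
combine be(34), th(37) → 71
combine ga(40), et(44) → 84
combine io(59), 71 → 130
combine 84, 130 → 214
The encoded length is the sum of every internal node's weight: 71 + 84 + 130 + 214 = 499 bits.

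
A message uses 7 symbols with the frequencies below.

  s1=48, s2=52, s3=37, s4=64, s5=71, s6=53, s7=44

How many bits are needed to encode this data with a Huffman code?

Merge the two smallest weights repeatedly:
s3(37) + s7(44) → 81
s1(48) + s2(52) → 100
s6(53) + s4(64) → 117
s5(71) + 81 → 152
100 + 117 → 217
152 + 217 → 369
The encoded length is the sum of every internal node's weight: 81 + 100 + 117 + 152 + 217 + 369 = 1036 bits.

1036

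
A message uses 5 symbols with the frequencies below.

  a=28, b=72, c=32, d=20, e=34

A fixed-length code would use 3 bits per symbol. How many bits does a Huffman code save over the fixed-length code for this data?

Fixed-length: 3 bits × 186 symbols = 558 bits.
Huffman merges:
merge d(20) and a(28): 48
merge c(32) and e(34): 66
merge 48 and 66: 114
merge b(72) and 114: 186
Huffman total = 48 + 66 + 114 + 186 = 414 bits.
Saving = 558 − 414 = 144 bits.

144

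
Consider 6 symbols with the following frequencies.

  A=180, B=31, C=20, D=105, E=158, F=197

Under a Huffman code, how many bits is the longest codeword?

4

Merge the two lowest-weight nodes at each step:
combine C(20), B(31) → 51
combine 51, D(105) → 156
combine 156, E(158) → 314
combine A(180), F(197) → 377
combine 314, 377 → 691
The rarest symbols sit at the bottom; the longest codeword is 4 bits.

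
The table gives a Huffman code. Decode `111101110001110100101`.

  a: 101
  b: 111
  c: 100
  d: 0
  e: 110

Read left to right; each codeword is recognised as soon as it completes (prefix code):
  111→b | 101→a | 110→e | 0→d | 0→d | 111→b | 0→d | 100→c | 101→a
Decoded message: baeddbdca

baeddbdca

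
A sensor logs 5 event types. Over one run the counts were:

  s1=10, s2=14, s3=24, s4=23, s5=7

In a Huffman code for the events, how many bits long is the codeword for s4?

Repeatedly merge the two smallest:
merge s5(7) and s1(10): 17
merge s2(14) and 17: 31
merge s4(23) and s3(24): 47
merge 31 and 47: 78
The subtree containing s4 is merged 2 times, so code length = 2.

2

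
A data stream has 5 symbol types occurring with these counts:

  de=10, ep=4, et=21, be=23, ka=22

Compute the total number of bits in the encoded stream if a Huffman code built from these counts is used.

Greedily combine the two least-frequent nodes:
combine ep(4), de(10) → 14
combine 14, et(21) → 35
combine ka(22), be(23) → 45
combine 35, 45 → 80
Total encoded bits = sum of merged weights = 14 + 35 + 45 + 80 = 174.

174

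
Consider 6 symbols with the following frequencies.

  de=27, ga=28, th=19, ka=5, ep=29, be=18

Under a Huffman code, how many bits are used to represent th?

Build the tree from the bottom:
combine ka(5), be(18) → 23
combine th(19), 23 → 42
combine de(27), ga(28) → 55
combine ep(29), 42 → 71
combine 55, 71 → 126
th sits 3 levels below the root, so its codeword is 3 bits.

3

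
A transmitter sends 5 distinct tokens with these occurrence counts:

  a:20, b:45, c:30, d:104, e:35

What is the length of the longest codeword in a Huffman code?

3

Merge the two lowest-weight nodes at each step:
combine a(20), c(30) → 50
combine e(35), b(45) → 80
combine 50, 80 → 130
combine d(104), 130 → 234
The first pair merged (a, c) ends up deepest, at depth 3.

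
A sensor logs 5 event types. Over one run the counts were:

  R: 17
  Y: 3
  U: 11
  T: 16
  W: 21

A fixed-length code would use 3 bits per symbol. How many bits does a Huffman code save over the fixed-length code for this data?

Fixed-length: 3 bits × 68 symbols = 204 bits.
Huffman merges:
Y(3) + U(11) → 14
14 + T(16) → 30
R(17) + W(21) → 38
30 + 38 → 68
Huffman total = 14 + 30 + 38 + 68 = 150 bits.
Saving = 204 − 150 = 54 bits.

54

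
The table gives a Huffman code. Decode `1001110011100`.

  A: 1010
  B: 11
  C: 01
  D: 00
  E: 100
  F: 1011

EBEBE

Read left to right; each codeword is recognised as soon as it completes (prefix code):
  100→E | 11→B | 100→E | 11→B | 100→E
Decoded message: EBEBE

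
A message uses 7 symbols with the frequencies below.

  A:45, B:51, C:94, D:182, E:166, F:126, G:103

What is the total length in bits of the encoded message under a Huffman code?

Greedily combine the two least-frequent nodes:
A(45) + B(51) → 96
C(94) + 96 → 190
G(103) + F(126) → 229
E(166) + D(182) → 348
190 + 229 → 419
348 + 419 → 767
The encoded length is the sum of every internal node's weight: 96 + 190 + 229 + 348 + 419 + 767 = 2049 bits.

2049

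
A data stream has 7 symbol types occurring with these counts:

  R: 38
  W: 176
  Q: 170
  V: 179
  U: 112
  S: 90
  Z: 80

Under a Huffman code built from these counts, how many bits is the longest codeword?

4

Merge the two lowest-weight nodes at each step:
merge R(38) and Z(80): 118
merge S(90) and U(112): 202
merge 118 and Q(170): 288
merge W(176) and V(179): 355
merge 202 and 288: 490
merge 355 and 490: 845
The rarest symbols sit at the bottom; the longest codeword is 4 bits.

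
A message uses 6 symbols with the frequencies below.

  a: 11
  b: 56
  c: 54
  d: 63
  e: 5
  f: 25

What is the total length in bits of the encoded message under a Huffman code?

Merge the two smallest weights repeatedly:
merge e(5) and a(11): 16
merge 16 and f(25): 41
merge 41 and c(54): 95
merge b(56) and d(63): 119
merge 95 and 119: 214
Each symbol's bit-cost is frequency × depth; summing gives 485 bits (equivalently 16 + 41 + 95 + 119 + 214).

485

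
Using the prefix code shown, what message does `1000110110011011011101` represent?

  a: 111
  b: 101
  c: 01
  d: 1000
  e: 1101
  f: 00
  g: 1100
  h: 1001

Read left to right; each codeword is recognised as soon as it completes (prefix code):
  1000→d | 1101→e | 1001→h | 101→b | 101→b | 1101→e
Decoded message: dehbbe

dehbbe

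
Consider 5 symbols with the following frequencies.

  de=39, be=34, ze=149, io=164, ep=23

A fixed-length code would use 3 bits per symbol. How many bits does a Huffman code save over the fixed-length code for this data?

420

Fixed-length: 3 bits × 409 symbols = 1227 bits.
Huffman merges:
combine ep(23), be(34) → 57
combine de(39), 57 → 96
combine 96, ze(149) → 245
combine io(164), 245 → 409
Huffman total = 57 + 96 + 245 + 409 = 807 bits.
Saving = 1227 − 807 = 420 bits.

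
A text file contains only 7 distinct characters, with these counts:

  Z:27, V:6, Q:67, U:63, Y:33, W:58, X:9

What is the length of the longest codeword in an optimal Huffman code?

Merge the two lowest-weight nodes at each step:
combine V(6), X(9) → 15
combine 15, Z(27) → 42
combine Y(33), 42 → 75
combine W(58), U(63) → 121
combine Q(67), 75 → 142
combine 121, 142 → 263
Maximum depth reached is 5.

5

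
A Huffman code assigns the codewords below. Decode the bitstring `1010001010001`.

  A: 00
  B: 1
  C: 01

Read left to right; each codeword is recognised as soon as it completes (prefix code):
  1→B | 01→C | 00→A | 01→C | 01→C | 00→A | 01→C
Decoded message: BCACCAC

BCACCAC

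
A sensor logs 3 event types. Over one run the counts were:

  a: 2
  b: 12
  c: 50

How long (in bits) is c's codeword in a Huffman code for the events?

Repeatedly merge the two smallest:
a(2) + b(12) → 14
14 + c(50) → 64
c is merged only at the final step, so code length = 1.

1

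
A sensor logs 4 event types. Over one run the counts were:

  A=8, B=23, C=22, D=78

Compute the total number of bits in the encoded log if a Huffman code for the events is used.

214

Greedily combine the two least-frequent nodes:
merge A(8) and C(22): 30
merge B(23) and 30: 53
merge 53 and D(78): 131
Total encoded bits = sum of merged weights = 30 + 53 + 131 = 214.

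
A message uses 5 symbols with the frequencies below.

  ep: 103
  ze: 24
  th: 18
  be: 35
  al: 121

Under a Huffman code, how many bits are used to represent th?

4

Build the tree from the bottom:
th(18) + ze(24) → 42
be(35) + 42 → 77
77 + ep(103) → 180
al(121) + 180 → 301
th sits 4 levels below the root, so its codeword is 4 bits.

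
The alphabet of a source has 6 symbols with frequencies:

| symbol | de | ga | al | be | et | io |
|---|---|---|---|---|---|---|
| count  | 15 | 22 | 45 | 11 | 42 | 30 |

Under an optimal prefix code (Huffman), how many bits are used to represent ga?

Build the tree from the bottom:
merge be(11) and de(15): 26
merge ga(22) and 26: 48
merge io(30) and et(42): 72
merge al(45) and 48: 93
merge 72 and 93: 165
The subtree containing ga is merged 3 times, so code length = 3.

3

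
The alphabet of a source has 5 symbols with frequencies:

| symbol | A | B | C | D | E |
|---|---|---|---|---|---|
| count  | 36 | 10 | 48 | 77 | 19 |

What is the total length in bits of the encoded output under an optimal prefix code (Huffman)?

Merge the two smallest weights repeatedly:
B(10) + E(19) → 29
29 + A(36) → 65
C(48) + 65 → 113
D(77) + 113 → 190
Each symbol's bit-cost is frequency × depth; summing gives 397 bits (equivalently 29 + 65 + 113 + 190).

397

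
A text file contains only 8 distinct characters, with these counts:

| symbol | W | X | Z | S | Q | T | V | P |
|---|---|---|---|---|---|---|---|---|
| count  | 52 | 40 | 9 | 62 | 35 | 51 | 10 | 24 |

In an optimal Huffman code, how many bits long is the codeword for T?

3

Huffman merges, smallest pair first:
merge Z(9) and V(10): 19
merge 19 and P(24): 43
merge Q(35) and X(40): 75
merge 43 and T(51): 94
merge W(52) and S(62): 114
merge 75 and 94: 169
merge 114 and 169: 283
The subtree containing T is merged 3 times, so code length = 3.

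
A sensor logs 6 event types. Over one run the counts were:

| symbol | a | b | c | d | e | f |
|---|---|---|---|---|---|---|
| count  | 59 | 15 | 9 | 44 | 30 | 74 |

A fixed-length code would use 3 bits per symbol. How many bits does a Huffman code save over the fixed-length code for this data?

153

Fixed-length: 3 bits × 231 symbols = 693 bits.
Huffman merges:
combine c(9), b(15) → 24
combine 24, e(30) → 54
combine d(44), 54 → 98
combine a(59), f(74) → 133
combine 98, 133 → 231
Huffman total = 24 + 54 + 98 + 133 + 231 = 540 bits.
Saving = 693 − 540 = 153 bits.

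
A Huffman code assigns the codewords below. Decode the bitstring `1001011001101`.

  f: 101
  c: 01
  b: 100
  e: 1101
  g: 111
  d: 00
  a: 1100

Read left to right; each codeword is recognised as soon as it completes (prefix code):
  100→b | 101→f | 100→b | 1101→e
Decoded message: bfbe

bfbe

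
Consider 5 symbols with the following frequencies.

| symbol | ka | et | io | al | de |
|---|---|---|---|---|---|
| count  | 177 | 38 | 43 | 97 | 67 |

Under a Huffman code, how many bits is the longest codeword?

4

Merge the two lowest-weight nodes at each step:
et(38) + io(43) → 81
de(67) + 81 → 148
al(97) + 148 → 245
ka(177) + 245 → 422
The first pair merged (et, io) ends up deepest, at depth 4.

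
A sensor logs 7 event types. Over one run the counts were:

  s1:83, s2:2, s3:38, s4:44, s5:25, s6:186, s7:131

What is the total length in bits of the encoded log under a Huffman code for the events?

Build the Huffman tree bottom-up:
combine s2(2), s5(25) → 27
combine 27, s3(38) → 65
combine s4(44), 65 → 109
combine s1(83), 109 → 192
combine s7(131), s6(186) → 317
combine 192, 317 → 509
Total encoded bits = sum of merged weights = 27 + 65 + 109 + 192 + 317 + 509 = 1219.

1219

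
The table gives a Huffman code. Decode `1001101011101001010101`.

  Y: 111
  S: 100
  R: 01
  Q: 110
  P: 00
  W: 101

SQWQSWRR

Read left to right; each codeword is recognised as soon as it completes (prefix code):
  100→S | 110→Q | 101→W | 110→Q | 100→S | 101→W | 01→R | 01→R
Decoded message: SQWQSWRR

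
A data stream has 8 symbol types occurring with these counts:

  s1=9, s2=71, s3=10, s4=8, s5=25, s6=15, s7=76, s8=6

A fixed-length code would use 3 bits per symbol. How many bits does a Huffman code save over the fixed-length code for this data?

Fixed-length: 3 bits × 220 symbols = 660 bits.
Huffman merges:
s8(6) + s4(8) → 14
s1(9) + s3(10) → 19
14 + s6(15) → 29
19 + s5(25) → 44
29 + 44 → 73
s2(71) + 73 → 144
s7(76) + 144 → 220
Huffman total = 14 + 19 + 29 + 44 + 73 + 144 + 220 = 543 bits.
Saving = 660 − 543 = 117 bits.

117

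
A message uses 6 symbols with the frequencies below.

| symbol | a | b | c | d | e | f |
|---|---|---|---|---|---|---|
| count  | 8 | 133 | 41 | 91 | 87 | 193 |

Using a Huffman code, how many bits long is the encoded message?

1291

Merge the two smallest weights repeatedly:
combine a(8), c(41) → 49
combine 49, e(87) → 136
combine d(91), b(133) → 224
combine 136, f(193) → 329
combine 224, 329 → 553
The encoded length is the sum of every internal node's weight: 49 + 136 + 224 + 329 + 553 = 1291 bits.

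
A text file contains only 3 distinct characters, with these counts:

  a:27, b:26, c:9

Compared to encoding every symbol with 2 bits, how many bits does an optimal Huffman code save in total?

27

Fixed-length: 2 bits × 62 symbols = 124 bits.
Huffman merges:
merge c(9) and b(26): 35
merge a(27) and 35: 62
Huffman total = 35 + 62 = 97 bits.
Saving = 124 − 97 = 27 bits.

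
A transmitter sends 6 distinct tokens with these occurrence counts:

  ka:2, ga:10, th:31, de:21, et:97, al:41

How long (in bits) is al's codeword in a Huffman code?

2

Build the tree from the bottom:
ka(2) + ga(10) → 12
12 + de(21) → 33
th(31) + 33 → 64
al(41) + 64 → 105
et(97) + 105 → 202
al sits 2 levels below the root, so its codeword is 2 bits.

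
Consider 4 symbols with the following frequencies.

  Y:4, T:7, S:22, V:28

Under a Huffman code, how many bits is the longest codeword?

Merge the two lowest-weight nodes at each step:
Y(4) + T(7) → 11
11 + S(22) → 33
V(28) + 33 → 61
The first pair merged (Y, T) ends up deepest, at depth 3.

3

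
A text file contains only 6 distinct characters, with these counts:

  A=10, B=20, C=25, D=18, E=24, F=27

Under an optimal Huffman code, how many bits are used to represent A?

3

Repeatedly merge the two smallest:
A(10) + D(18) → 28
B(20) + E(24) → 44
C(25) + F(27) → 52
28 + 44 → 72
52 + 72 → 124
The subtree containing A is merged 3 times, so code length = 3.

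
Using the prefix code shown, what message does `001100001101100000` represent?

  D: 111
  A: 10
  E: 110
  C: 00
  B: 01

CECBAECC

Read left to right; each codeword is recognised as soon as it completes (prefix code):
  00→C | 110→E | 00→C | 01→B | 10→A | 110→E | 00→C | 00→C
Decoded message: CECBAECC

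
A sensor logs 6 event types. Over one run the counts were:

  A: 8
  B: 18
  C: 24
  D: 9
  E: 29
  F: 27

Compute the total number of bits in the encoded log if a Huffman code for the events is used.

Build the Huffman tree bottom-up:
A(8) + D(9) → 17
17 + B(18) → 35
C(24) + F(27) → 51
E(29) + 35 → 64
51 + 64 → 115
Each symbol's bit-cost is frequency × depth; summing gives 282 bits (equivalently 17 + 35 + 51 + 64 + 115).

282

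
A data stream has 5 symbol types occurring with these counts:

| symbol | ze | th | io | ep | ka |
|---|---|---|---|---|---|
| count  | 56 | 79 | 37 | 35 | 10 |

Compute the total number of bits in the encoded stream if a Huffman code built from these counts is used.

479

Build the Huffman tree bottom-up:
ka(10) + ep(35) → 45
io(37) + 45 → 82
ze(56) + th(79) → 135
82 + 135 → 217
The encoded length is the sum of every internal node's weight: 45 + 82 + 135 + 217 = 479 bits.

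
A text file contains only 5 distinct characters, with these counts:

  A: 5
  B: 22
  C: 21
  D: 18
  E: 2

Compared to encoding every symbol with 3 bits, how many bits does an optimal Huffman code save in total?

61

Fixed-length: 3 bits × 68 symbols = 204 bits.
Huffman merges:
E(2) + A(5) → 7
7 + D(18) → 25
C(21) + B(22) → 43
25 + 43 → 68
Huffman total = 7 + 25 + 43 + 68 = 143 bits.
Saving = 204 − 143 = 61 bits.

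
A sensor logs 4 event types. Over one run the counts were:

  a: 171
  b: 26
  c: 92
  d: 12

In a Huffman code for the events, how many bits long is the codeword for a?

1

Huffman merges, smallest pair first:
d(12) + b(26) → 38
38 + c(92) → 130
130 + a(171) → 301
a is merged only at the final step, so code length = 1.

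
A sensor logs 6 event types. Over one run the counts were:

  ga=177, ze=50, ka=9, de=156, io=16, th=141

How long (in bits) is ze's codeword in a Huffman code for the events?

3

Huffman merges, smallest pair first:
combine ka(9), io(16) → 25
combine 25, ze(50) → 75
combine 75, th(141) → 216
combine de(156), ga(177) → 333
combine 216, 333 → 549
The subtree containing ze is merged 3 times, so code length = 3.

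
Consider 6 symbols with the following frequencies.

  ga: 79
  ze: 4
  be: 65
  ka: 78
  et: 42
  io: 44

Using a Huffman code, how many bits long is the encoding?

760

Build the Huffman tree bottom-up:
combine ze(4), et(42) → 46
combine io(44), 46 → 90
combine be(65), ka(78) → 143
combine ga(79), 90 → 169
combine 143, 169 → 312
The encoded length is the sum of every internal node's weight: 46 + 90 + 143 + 169 + 312 = 760 bits.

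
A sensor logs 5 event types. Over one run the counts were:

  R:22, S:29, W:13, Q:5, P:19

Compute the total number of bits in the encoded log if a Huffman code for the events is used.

Greedily combine the two least-frequent nodes:
combine Q(5), W(13) → 18
combine 18, P(19) → 37
combine R(22), S(29) → 51
combine 37, 51 → 88
Each symbol's bit-cost is frequency × depth; summing gives 194 bits (equivalently 18 + 37 + 51 + 88).

194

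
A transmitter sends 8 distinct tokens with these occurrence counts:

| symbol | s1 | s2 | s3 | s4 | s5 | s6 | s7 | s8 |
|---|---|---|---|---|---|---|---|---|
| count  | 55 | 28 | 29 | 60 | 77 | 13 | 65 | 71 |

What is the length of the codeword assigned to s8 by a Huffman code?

2

Build the tree from the bottom:
merge s6(13) and s2(28): 41
merge s3(29) and 41: 70
merge s1(55) and s4(60): 115
merge s7(65) and 70: 135
merge s8(71) and s5(77): 148
merge 115 and 135: 250
merge 148 and 250: 398
The subtree containing s8 is merged 2 times, so code length = 2.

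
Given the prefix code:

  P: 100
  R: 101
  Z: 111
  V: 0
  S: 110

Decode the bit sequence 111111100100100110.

ZZPPPS

Read left to right; each codeword is recognised as soon as it completes (prefix code):
  111→Z | 111→Z | 100→P | 100→P | 100→P | 110→S
Decoded message: ZZPPPS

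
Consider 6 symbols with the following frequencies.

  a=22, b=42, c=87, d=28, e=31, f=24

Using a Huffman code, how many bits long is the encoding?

Merge the two smallest weights repeatedly:
merge a(22) and f(24): 46
merge d(28) and e(31): 59
merge b(42) and 46: 88
merge 59 and c(87): 146
merge 88 and 146: 234
The encoded length is the sum of every internal node's weight: 46 + 59 + 88 + 146 + 234 = 573 bits.

573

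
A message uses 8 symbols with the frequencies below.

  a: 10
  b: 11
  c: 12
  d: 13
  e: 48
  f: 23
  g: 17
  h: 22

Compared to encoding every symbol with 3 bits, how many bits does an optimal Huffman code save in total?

27

Fixed-length: 3 bits × 156 symbols = 468 bits.
Huffman merges:
merge a(10) and b(11): 21
merge c(12) and d(13): 25
merge g(17) and 21: 38
merge h(22) and f(23): 45
merge 25 and 38: 63
merge 45 and e(48): 93
merge 63 and 93: 156
Huffman total = 21 + 25 + 38 + 45 + 63 + 93 + 156 = 441 bits.
Saving = 468 − 441 = 27 bits.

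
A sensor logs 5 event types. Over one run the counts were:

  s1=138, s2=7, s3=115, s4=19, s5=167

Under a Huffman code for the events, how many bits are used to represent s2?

4

Build the tree from the bottom:
merge s2(7) and s4(19): 26
merge 26 and s3(115): 141
merge s1(138) and 141: 279
merge s5(167) and 279: 446
The subtree containing s2 is merged 4 times, so code length = 4.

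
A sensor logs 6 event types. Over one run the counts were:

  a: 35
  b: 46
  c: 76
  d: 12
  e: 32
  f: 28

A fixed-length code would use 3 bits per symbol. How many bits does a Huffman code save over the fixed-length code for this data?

Fixed-length: 3 bits × 229 symbols = 687 bits.
Huffman merges:
combine d(12), f(28) → 40
combine e(32), a(35) → 67
combine 40, b(46) → 86
combine 67, c(76) → 143
combine 86, 143 → 229
Huffman total = 40 + 67 + 86 + 143 + 229 = 565 bits.
Saving = 687 − 565 = 122 bits.

122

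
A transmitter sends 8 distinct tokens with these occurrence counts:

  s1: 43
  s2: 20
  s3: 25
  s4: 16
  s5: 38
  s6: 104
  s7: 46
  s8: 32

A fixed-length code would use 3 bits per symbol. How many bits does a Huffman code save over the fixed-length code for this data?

68

Fixed-length: 3 bits × 324 symbols = 972 bits.
Huffman merges:
s4(16) + s2(20) → 36
s3(25) + s8(32) → 57
36 + s5(38) → 74
s1(43) + s7(46) → 89
57 + 74 → 131
89 + s6(104) → 193
131 + 193 → 324
Huffman total = 36 + 57 + 74 + 89 + 131 + 193 + 324 = 904 bits.
Saving = 972 − 904 = 68 bits.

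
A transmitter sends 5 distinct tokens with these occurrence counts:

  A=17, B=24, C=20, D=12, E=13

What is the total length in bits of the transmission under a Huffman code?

197

Build the Huffman tree bottom-up:
merge D(12) and E(13): 25
merge A(17) and C(20): 37
merge B(24) and 25: 49
merge 37 and 49: 86
Total encoded bits = sum of merged weights = 25 + 37 + 49 + 86 = 197.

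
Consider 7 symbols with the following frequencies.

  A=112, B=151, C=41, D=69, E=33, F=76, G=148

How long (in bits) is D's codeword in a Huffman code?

3

Build the tree from the bottom:
E(33) + C(41) → 74
D(69) + 74 → 143
F(76) + A(112) → 188
143 + G(148) → 291
B(151) + 188 → 339
291 + 339 → 630
D's leaf is at depth 3, giving a 3-bit codeword.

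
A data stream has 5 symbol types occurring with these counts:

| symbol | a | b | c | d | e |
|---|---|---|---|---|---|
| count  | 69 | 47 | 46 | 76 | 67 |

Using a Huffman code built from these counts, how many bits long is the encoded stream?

Greedily combine the two least-frequent nodes:
merge c(46) and b(47): 93
merge e(67) and a(69): 136
merge d(76) and 93: 169
merge 136 and 169: 305
Each symbol's bit-cost is frequency × depth; summing gives 703 bits (equivalently 93 + 136 + 169 + 305).

703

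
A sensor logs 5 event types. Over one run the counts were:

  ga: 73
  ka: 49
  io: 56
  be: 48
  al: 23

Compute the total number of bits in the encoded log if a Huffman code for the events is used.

Greedily combine the two least-frequent nodes:
combine al(23), be(48) → 71
combine ka(49), io(56) → 105
combine 71, ga(73) → 144
combine 105, 144 → 249
Each symbol's bit-cost is frequency × depth; summing gives 569 bits (equivalently 71 + 105 + 144 + 249).

569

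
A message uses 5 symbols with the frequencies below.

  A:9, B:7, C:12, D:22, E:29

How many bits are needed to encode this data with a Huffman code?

Merge the two smallest weights repeatedly:
merge B(7) and A(9): 16
merge C(12) and 16: 28
merge D(22) and 28: 50
merge E(29) and 50: 79
Each symbol's bit-cost is frequency × depth; summing gives 173 bits (equivalently 16 + 28 + 50 + 79).

173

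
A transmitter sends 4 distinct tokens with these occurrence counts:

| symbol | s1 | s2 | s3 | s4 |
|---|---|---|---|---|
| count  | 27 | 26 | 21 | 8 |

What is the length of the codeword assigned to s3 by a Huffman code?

Huffman merges, smallest pair first:
merge s4(8) and s3(21): 29
merge s2(26) and s1(27): 53
merge 29 and 53: 82
The subtree containing s3 is merged 2 times, so code length = 2.

2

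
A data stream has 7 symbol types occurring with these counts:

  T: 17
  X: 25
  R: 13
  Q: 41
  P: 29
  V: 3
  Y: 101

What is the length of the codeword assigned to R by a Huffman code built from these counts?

Huffman merges, smallest pair first:
V(3) + R(13) → 16
16 + T(17) → 33
X(25) + P(29) → 54
33 + Q(41) → 74
54 + 74 → 128
Y(101) + 128 → 229
R sits 5 levels below the root, so its codeword is 5 bits.

5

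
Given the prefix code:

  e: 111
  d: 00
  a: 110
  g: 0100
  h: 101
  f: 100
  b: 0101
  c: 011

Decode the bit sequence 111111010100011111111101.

eebdceeh

Read left to right; each codeword is recognised as soon as it completes (prefix code):
  111→e | 111→e | 0101→b | 00→d | 011→c | 111→e | 111→e | 101→h
Decoded message: eebdceeh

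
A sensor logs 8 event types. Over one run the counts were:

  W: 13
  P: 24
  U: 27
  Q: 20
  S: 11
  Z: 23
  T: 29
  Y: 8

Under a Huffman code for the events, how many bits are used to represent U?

Huffman merges, smallest pair first:
combine Y(8), S(11) → 19
combine W(13), 19 → 32
combine Q(20), Z(23) → 43
combine P(24), U(27) → 51
combine T(29), 32 → 61
combine 43, 51 → 94
combine 61, 94 → 155
U's leaf is at depth 3, giving a 3-bit codeword.

3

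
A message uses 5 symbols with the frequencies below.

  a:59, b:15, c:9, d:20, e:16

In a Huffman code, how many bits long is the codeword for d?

Build the tree from the bottom:
merge c(9) and b(15): 24
merge e(16) and d(20): 36
merge 24 and 36: 60
merge a(59) and 60: 119
d's leaf is at depth 3, giving a 3-bit codeword.

3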